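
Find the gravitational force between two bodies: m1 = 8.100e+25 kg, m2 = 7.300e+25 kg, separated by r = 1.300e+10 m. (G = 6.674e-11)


F = G*m1*m2/r^2 = 6.674e-11 * 8.100e+25 * 7.300e+25 / (1.300e+10)^2 = 6.674e-11 * 5.913e+51 / 1.690e+20 = 2.335e+21

2.335e+21 N


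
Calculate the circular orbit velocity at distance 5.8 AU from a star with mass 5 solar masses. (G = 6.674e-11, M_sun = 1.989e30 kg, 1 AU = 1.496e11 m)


v = sqrt(GM/r) = sqrt(6.674e-11 * 9.945e+30 / 8.677e+11) = 27657.6771

27657.6771 m/s


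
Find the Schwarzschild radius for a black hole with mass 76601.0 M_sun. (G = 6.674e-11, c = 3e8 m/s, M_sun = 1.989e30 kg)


M = 76601.0 * 1.989e30 kg = 1.52359389e+35 kg. rs = 2GM/c^2 = 2 * 6.674e-11 * 1.52359389e+35 / (3e8)^2 = 2.260e+08

2.260e+08 m


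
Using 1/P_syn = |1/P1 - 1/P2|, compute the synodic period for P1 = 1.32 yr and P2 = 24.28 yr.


1/P_syn = |1/P1 - 1/P2| = |1/1.32 - 1/24.28| => P_syn = 1.3959

1.3959 years


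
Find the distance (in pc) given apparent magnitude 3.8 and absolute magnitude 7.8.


d = 10^((m - M + 5)/5) = 10^((3.8 - 7.8 + 5)/5) = 1.5849

1.5849 pc


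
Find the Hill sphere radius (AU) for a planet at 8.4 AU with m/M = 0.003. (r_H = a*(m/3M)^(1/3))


r_H = a * (m/3M)^(1/3) = 8.4 * (0.003/3)^(1/3) = 0.84

0.84 AU


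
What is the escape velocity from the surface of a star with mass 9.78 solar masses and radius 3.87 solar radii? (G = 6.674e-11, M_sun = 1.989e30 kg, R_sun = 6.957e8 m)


M = 9.78 * 1.989e30 kg = 1.945242e+31 kg; R = 3.87 * 6.957e8 m = 2.692359e+09 m. v_esc = sqrt(2GM/R) = sqrt(2 * 6.674e-11 * 1.945242e+31 / 2.692359e+09) = 982038.3179

982038.3179 m/s


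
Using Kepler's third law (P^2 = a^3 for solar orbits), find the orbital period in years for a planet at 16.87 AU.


P = a^(3/2) = 16.87^1.5 = 69.2903

69.2903 years


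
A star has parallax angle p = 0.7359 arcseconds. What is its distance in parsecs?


d = 1/p = 1/0.7359 = 1.3589

1.3589 pc


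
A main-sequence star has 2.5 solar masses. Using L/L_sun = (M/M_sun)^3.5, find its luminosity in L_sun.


L/L_sun = (M/M_sun)^3.5 = 2.5^3.5 = 24.7053

24.7053 L_sun


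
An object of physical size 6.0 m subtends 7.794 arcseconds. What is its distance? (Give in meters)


D = size / theta_rad, theta_rad = 7.794 * pi/(180*3600) = 3.779e-05, D = 158787.3797

158787.3797 m


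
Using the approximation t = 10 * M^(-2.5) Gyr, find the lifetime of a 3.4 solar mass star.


t = 10 * M^(-2.5) = 10 * 3.4^(-2.5) = 0.4691

0.4691 Gyr


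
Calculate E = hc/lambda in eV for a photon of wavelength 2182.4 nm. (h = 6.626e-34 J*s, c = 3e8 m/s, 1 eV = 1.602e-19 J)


E = hc/lambda = 6.626e-34 * 3e8 / 2.182e-06 = 9.108e-20 J = 0.5686 eV

0.5686 eV


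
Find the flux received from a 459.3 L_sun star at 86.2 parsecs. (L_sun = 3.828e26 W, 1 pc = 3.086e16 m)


F = L / (4*pi*d^2) = 1.758e+29 / (4*pi*(2.660e+18)^2) = 1.977e-09

1.977e-09 W/m^2


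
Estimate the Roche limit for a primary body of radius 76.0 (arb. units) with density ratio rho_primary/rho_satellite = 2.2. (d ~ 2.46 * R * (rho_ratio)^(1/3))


d_Roche = 2.46 * 76.0 * 2.2^(1/3) = 243.1586

243.1586


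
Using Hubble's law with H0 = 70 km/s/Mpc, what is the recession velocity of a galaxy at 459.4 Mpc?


v = H0 * d = 70 * 459.4 = 32158.0

32158.0 km/s


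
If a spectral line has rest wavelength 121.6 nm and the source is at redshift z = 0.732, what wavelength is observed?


lam_obs = lam_emit * (1 + z) = 121.6 * (1 + 0.732) = 210.6112

210.6112 nm


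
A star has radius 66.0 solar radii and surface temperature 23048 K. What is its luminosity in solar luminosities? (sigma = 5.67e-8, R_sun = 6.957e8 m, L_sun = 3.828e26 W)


R = 66.0 * 6.957e8 m = 4.59162e+10 m. L = 4*pi*R^2*sigma*T^4 = 4*pi*(4.59162e+10)^2 * 5.67e-8 * 23048^4 = 4.238945001e+32 W. L/L_sun = 4.238945001e+32 / 3.828e26 = 1.107e+06

1.107e+06 L_sun


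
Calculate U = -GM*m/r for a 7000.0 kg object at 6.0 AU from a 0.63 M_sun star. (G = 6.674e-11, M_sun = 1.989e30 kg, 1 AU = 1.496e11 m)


M = 0.63 * 1.989e30 kg = 1.25307e+30 kg; r = 6.0 AU * 1.496e11 m/AU = 8.976e+11 m. U = -GM*m/r = -(6.674e-11 * 1.25307e+30 * 7000.0) / 8.976e+11 = -6.522e+11

-6.522e+11 J


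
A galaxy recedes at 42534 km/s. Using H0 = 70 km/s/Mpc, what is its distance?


d = v / H0 = 42534 / 70 = 607.6286

607.6286 Mpc


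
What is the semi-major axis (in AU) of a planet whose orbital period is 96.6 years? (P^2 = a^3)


a = P^(2/3) = 96.6^(2/3) = 21.0532

21.0532 AU


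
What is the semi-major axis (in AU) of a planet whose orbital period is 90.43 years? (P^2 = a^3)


a = P^(2/3) = 90.43^(2/3) = 20.1469

20.1469 AU


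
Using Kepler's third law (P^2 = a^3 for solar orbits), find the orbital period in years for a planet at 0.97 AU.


P = a^(3/2) = 0.97^1.5 = 0.9553

0.9553 years


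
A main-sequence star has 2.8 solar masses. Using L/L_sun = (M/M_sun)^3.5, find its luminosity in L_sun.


L/L_sun = (M/M_sun)^3.5 = 2.8^3.5 = 36.7327

36.7327 L_sun


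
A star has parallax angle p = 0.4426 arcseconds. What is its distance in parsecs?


d = 1/p = 1/0.4426 = 2.2594

2.2594 pc


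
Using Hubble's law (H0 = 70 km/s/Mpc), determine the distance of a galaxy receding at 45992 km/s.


d = v / H0 = 45992 / 70 = 657.0286

657.0286 Mpc


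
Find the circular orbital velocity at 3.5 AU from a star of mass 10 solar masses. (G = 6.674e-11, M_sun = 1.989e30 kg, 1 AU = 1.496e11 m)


v = sqrt(GM/r) = sqrt(6.674e-11 * 1.989e+31 / 5.236e+11) = 50351.2984

50351.2984 m/s


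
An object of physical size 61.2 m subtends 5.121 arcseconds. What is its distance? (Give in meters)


D = size / theta_rad, theta_rad = 5.121 * pi/(180*3600) = 2.483e-05, D = 2.465e+06

2.465e+06 m


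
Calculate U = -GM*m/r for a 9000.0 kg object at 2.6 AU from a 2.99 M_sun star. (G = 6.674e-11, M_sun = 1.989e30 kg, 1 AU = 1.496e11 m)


M = 2.99 * 1.989e30 kg = 5.94711e+30 kg; r = 2.6 AU * 1.496e11 m/AU = 3.8896e+11 m. U = -GM*m/r = -(6.674e-11 * 5.94711e+30 * 9000.0) / 3.8896e+11 = -9.184e+12

-9.184e+12 J


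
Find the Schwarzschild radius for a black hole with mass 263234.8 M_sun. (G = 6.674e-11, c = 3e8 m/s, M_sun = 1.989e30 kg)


M = 263234.8 * 1.989e30 kg = 5.235740172e+35 kg. rs = 2GM/c^2 = 2 * 6.674e-11 * 5.235740172e+35 / (3e8)^2 = 7.765e+08

7.765e+08 m


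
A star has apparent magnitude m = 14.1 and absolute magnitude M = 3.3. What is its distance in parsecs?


d = 10^((m - M + 5)/5) = 10^((14.1 - 3.3 + 5)/5) = 1445.4398

1445.4398 pc


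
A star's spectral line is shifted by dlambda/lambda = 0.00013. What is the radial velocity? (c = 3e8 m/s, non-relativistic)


v = (dlambda/lambda) * c = 0.00013 * 3e8 = 39000.0

39000.0 m/s


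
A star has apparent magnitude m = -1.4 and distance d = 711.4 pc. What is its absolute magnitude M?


M = m - 5*log10(d) + 5 = -1.4 - 5*log10(711.4) + 5 = -10.6606

-10.6606


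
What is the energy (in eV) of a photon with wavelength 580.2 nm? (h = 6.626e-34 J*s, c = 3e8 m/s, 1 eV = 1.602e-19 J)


E = hc/lambda = 6.626e-34 * 3e8 / 5.802e-07 = 3.426e-19 J = 2.1386 eV

2.1386 eV


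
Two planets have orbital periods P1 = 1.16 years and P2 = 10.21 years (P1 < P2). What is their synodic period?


1/P_syn = |1/P1 - 1/P2| = |1/1.16 - 1/10.21| => P_syn = 1.3087

1.3087 years


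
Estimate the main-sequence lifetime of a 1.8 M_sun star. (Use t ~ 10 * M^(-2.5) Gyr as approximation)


t = 10 * M^(-2.5) = 10 * 1.8^(-2.5) = 2.3005

2.3005 Gyr


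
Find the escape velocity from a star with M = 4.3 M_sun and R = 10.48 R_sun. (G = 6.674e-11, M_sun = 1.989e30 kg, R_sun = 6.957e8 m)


M = 4.3 * 1.989e30 kg = 8.5527e+30 kg; R = 10.48 * 6.957e8 m = 7.290936e+09 m. v_esc = sqrt(2GM/R) = sqrt(2 * 6.674e-11 * 8.5527e+30 / 7.290936e+09) = 395701.8451

395701.8451 m/s


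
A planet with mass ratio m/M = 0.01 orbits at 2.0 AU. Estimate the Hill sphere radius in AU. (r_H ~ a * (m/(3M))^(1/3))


r_H = a * (m/3M)^(1/3) = 2.0 * (0.01/3)^(1/3) = 0.2988

0.2988 AU


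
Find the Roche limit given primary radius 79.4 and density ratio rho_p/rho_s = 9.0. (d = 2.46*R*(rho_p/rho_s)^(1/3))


d_Roche = 2.46 * 79.4 * 9.0^(1/3) = 406.2903

406.2903


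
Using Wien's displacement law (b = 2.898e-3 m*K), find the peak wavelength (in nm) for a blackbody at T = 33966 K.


lam_max = b / T = 2.898e-3 / 33966 = 8.532e-08 m = 85.3206 nm

85.3206 nm


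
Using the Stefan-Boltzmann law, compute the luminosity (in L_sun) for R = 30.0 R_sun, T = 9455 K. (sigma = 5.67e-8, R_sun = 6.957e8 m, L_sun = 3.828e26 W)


R = 30.0 * 6.957e8 m = 2.0871e+10 m. L = 4*pi*R^2*sigma*T^4 = 4*pi*(2.0871e+10)^2 * 5.67e-8 * 9455^4 = 2.480421984e+30 W. L/L_sun = 2.480421984e+30 / 3.828e26 = 6479.6813

6479.6813 L_sun


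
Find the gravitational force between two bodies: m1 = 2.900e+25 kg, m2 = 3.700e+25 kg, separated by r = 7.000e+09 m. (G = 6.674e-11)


F = G*m1*m2/r^2 = 6.674e-11 * 2.900e+25 * 3.700e+25 / (7.000e+09)^2 = 6.674e-11 * 1.073e+51 / 4.900e+19 = 1.461e+21

1.461e+21 N


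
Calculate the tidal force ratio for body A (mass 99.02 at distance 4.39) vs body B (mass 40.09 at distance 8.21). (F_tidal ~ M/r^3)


Ratio = (M1/r1^3) / (M2/r2^3) = (99.02/4.39^3) / (40.09/8.21^3) = 16.1556

16.1556


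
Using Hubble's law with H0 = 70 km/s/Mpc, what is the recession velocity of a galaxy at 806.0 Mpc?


v = H0 * d = 70 * 806.0 = 56420.0

56420.0 km/s


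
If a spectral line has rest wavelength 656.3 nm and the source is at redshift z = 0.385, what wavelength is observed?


lam_obs = lam_emit * (1 + z) = 656.3 * (1 + 0.385) = 908.9755

908.9755 nm


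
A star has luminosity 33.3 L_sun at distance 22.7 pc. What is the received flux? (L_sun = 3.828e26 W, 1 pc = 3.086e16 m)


F = L / (4*pi*d^2) = 1.275e+28 / (4*pi*(7.005e+17)^2) = 2.067e-09

2.067e-09 W/m^2


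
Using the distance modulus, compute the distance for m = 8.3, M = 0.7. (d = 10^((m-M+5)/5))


d = 10^((m - M + 5)/5) = 10^((8.3 - 0.7 + 5)/5) = 331.1311

331.1311 pc


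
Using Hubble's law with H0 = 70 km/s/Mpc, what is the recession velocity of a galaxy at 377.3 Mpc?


v = H0 * d = 70 * 377.3 = 26411.0

26411.0 km/s


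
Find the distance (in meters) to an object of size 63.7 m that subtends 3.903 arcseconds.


D = size / theta_rad, theta_rad = 3.903 * pi/(180*3600) = 1.892e-05, D = 3.366e+06

3.366e+06 m


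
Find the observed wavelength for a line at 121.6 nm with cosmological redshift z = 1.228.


lam_obs = lam_emit * (1 + z) = 121.6 * (1 + 1.228) = 270.9248

270.9248 nm


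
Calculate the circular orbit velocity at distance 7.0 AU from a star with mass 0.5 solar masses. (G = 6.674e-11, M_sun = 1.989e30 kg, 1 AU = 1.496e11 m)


v = sqrt(GM/r) = sqrt(6.674e-11 * 9.945e+29 / 1.047e+12) = 7961.2393

7961.2393 m/s


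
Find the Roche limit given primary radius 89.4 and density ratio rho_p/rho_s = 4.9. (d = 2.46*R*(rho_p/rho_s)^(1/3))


d_Roche = 2.46 * 89.4 * 4.9^(1/3) = 373.5407

373.5407


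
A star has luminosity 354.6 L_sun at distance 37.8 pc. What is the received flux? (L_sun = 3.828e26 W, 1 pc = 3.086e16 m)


F = L / (4*pi*d^2) = 1.357e+29 / (4*pi*(1.167e+18)^2) = 7.938e-09

7.938e-09 W/m^2


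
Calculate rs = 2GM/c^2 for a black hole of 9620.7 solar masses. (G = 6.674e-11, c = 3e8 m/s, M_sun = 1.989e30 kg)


M = 9620.7 * 1.989e30 kg = 1.91355723e+34 kg. rs = 2GM/c^2 = 2 * 6.674e-11 * 1.91355723e+34 / (3e8)^2 = 2.838e+07

2.838e+07 m


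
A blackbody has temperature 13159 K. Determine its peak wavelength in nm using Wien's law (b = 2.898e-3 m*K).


lam_max = b / T = 2.898e-3 / 13159 = 2.202e-07 m = 220.2295 nm

220.2295 nm


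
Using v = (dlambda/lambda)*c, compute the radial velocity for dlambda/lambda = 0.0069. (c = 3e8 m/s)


v = (dlambda/lambda) * c = 0.0069 * 3e8 = 2.070e+06

2.070e+06 m/s


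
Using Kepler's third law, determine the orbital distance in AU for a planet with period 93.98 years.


a = P^(2/3) = 93.98^(2/3) = 20.6708

20.6708 AU


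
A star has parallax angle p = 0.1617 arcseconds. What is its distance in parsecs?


d = 1/p = 1/0.1617 = 6.1843

6.1843 pc


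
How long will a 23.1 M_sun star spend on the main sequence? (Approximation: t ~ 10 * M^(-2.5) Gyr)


t = 10 * M^(-2.5) = 10 * 23.1^(-2.5) = 0.0039

0.0039 Gyr


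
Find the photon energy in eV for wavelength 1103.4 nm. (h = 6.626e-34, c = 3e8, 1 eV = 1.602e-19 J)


E = hc/lambda = 6.626e-34 * 3e8 / 1.103e-06 = 1.802e-19 J = 1.1245 eV

1.1245 eV


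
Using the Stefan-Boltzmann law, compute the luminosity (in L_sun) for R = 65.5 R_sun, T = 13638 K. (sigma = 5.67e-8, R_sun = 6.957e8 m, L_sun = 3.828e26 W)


R = 65.5 * 6.957e8 m = 4.556835e+10 m. L = 4*pi*R^2*sigma*T^4 = 4*pi*(4.556835e+10)^2 * 5.67e-8 * 13638^4 = 5.11825918e+31 W. L/L_sun = 5.11825918e+31 / 3.828e26 = 133705.8302

133705.8302 L_sun


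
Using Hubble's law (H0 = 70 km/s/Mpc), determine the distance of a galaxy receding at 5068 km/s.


d = v / H0 = 5068 / 70 = 72.4

72.4 Mpc


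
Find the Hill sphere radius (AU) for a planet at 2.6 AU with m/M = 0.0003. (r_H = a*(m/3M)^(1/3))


r_H = a * (m/3M)^(1/3) = 2.6 * (0.0003/3)^(1/3) = 0.1207

0.1207 AU


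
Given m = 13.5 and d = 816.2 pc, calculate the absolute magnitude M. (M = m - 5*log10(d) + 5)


M = m - 5*log10(d) + 5 = 13.5 - 5*log10(816.2) + 5 = 3.941

3.941


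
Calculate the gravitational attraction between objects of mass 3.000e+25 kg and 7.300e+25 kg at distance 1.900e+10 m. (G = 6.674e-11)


F = G*m1*m2/r^2 = 6.674e-11 * 3.000e+25 * 7.300e+25 / (1.900e+10)^2 = 6.674e-11 * 2.190e+51 / 3.610e+20 = 4.049e+20

4.049e+20 N


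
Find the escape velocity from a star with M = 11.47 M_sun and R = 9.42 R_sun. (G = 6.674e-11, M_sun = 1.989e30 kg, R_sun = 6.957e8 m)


M = 11.47 * 1.989e30 kg = 2.281383e+31 kg; R = 9.42 * 6.957e8 m = 6.553494e+09 m. v_esc = sqrt(2GM/R) = sqrt(2 * 6.674e-11 * 2.281383e+31 / 6.553494e+09) = 681664.6086

681664.6086 m/s


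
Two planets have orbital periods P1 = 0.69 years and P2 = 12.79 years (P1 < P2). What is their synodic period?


1/P_syn = |1/P1 - 1/P2| = |1/0.69 - 1/12.79| => P_syn = 0.7293

0.7293 years


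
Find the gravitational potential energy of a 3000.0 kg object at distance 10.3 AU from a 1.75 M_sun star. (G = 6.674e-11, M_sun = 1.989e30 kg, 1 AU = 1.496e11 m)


M = 1.75 * 1.989e30 kg = 3.48075e+30 kg; r = 10.3 AU * 1.496e11 m/AU = 1.54088e+12 m. U = -GM*m/r = -(6.674e-11 * 3.48075e+30 * 3000.0) / 1.54088e+12 = -4.523e+11

-4.523e+11 J


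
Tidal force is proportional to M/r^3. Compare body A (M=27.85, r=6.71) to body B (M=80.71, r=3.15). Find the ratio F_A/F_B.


Ratio = (M1/r1^3) / (M2/r2^3) = (27.85/6.71^3) / (80.71/3.15^3) = 0.0357

0.0357


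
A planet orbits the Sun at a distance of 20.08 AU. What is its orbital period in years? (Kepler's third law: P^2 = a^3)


P = a^(3/2) = 20.08^1.5 = 89.9799

89.9799 years


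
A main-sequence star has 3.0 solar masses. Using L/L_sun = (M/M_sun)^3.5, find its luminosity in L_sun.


L/L_sun = (M/M_sun)^3.5 = 3.0^3.5 = 46.7654

46.7654 L_sun


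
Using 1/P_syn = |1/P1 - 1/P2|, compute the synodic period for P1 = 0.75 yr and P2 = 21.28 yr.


1/P_syn = |1/P1 - 1/P2| = |1/0.75 - 1/21.28| => P_syn = 0.7774

0.7774 years


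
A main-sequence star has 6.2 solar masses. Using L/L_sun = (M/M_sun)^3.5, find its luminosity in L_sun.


L/L_sun = (M/M_sun)^3.5 = 6.2^3.5 = 593.4319

593.4319 L_sun


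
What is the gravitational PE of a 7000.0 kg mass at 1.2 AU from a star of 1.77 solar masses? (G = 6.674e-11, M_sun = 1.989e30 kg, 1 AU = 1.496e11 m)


M = 1.77 * 1.989e30 kg = 3.52053e+30 kg; r = 1.2 AU * 1.496e11 m/AU = 1.7952e+11 m. U = -GM*m/r = -(6.674e-11 * 3.52053e+30 * 7000.0) / 1.7952e+11 = -9.162e+12

-9.162e+12 J


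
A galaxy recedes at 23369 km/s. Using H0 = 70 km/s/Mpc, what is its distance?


d = v / H0 = 23369 / 70 = 333.8429

333.8429 Mpc


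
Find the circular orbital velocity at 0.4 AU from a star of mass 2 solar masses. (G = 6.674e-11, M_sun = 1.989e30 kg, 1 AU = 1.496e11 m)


v = sqrt(GM/r) = sqrt(6.674e-11 * 3.978e+30 / 5.984e+10) = 66608.5068

66608.5068 m/s


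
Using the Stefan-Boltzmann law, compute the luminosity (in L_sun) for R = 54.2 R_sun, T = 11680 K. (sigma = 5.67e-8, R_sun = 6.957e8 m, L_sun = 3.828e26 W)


R = 54.2 * 6.957e8 m = 3.770694e+10 m. L = 4*pi*R^2*sigma*T^4 = 4*pi*(3.770694e+10)^2 * 5.67e-8 * 11680^4 = 1.885414635e+31 W. L/L_sun = 1.885414635e+31 / 3.828e26 = 49253.2559

49253.2559 L_sun


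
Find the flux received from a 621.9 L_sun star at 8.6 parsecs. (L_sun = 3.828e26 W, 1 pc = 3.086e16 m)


F = L / (4*pi*d^2) = 2.381e+29 / (4*pi*(2.654e+17)^2) = 2.690e-07

2.690e-07 W/m^2


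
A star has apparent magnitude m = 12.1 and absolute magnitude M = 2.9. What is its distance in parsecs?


d = 10^((m - M + 5)/5) = 10^((12.1 - 2.9 + 5)/5) = 691.831

691.831 pc


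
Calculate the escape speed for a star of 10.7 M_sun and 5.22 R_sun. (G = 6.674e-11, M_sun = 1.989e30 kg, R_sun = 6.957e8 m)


M = 10.7 * 1.989e30 kg = 2.12823e+31 kg; R = 5.22 * 6.957e8 m = 3.631554e+09 m. v_esc = sqrt(2GM/R) = sqrt(2 * 6.674e-11 * 2.12823e+31 / 3.631554e+09) = 884445.601

884445.601 m/s


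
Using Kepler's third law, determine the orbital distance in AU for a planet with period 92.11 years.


a = P^(2/3) = 92.11^(2/3) = 20.3957

20.3957 AU


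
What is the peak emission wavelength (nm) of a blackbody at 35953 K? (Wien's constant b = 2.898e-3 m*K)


lam_max = b / T = 2.898e-3 / 35953 = 8.061e-08 m = 80.6052 nm

80.6052 nm


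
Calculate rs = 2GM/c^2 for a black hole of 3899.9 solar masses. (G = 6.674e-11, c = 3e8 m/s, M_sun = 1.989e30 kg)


M = 3899.9 * 1.989e30 kg = 7.7569011e+33 kg. rs = 2GM/c^2 = 2 * 6.674e-11 * 7.7569011e+33 / (3e8)^2 = 1.150e+07

1.150e+07 m


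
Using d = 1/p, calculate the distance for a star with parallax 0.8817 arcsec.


d = 1/p = 1/0.8817 = 1.1342

1.1342 pc


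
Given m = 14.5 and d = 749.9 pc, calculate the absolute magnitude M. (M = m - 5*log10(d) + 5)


M = m - 5*log10(d) + 5 = 14.5 - 5*log10(749.9) + 5 = 5.125

5.125


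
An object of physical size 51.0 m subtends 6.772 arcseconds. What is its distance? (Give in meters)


D = size / theta_rad, theta_rad = 6.772 * pi/(180*3600) = 3.283e-05, D = 1.553e+06

1.553e+06 m


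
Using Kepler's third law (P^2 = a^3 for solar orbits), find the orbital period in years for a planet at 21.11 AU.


P = a^(3/2) = 21.11^1.5 = 96.9912

96.9912 years


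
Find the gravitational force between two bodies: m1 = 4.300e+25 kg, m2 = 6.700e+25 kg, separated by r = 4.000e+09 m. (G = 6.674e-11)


F = G*m1*m2/r^2 = 6.674e-11 * 4.300e+25 * 6.700e+25 / (4.000e+09)^2 = 6.674e-11 * 2.881e+51 / 1.600e+19 = 1.202e+22

1.202e+22 N


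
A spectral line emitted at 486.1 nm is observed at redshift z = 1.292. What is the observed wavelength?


lam_obs = lam_emit * (1 + z) = 486.1 * (1 + 1.292) = 1114.1412

1114.1412 nm


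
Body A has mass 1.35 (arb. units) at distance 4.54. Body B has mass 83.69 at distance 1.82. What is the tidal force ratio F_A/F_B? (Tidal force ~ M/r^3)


Ratio = (M1/r1^3) / (M2/r2^3) = (1.35/4.54^3) / (83.69/1.82^3) = 0.001

0.001


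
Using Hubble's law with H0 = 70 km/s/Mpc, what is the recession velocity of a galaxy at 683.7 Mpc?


v = H0 * d = 70 * 683.7 = 47859.0

47859.0 km/s


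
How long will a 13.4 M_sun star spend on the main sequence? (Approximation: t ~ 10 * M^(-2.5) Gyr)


t = 10 * M^(-2.5) = 10 * 13.4^(-2.5) = 0.0152

0.0152 Gyr


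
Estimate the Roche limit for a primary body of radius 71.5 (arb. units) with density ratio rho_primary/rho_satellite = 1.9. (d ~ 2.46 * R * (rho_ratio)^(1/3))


d_Roche = 2.46 * 71.5 * 1.9^(1/3) = 217.8507

217.8507


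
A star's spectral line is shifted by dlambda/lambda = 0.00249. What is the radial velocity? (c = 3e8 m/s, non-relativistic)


v = (dlambda/lambda) * c = 0.00249 * 3e8 = 747000.0

747000.0 m/s


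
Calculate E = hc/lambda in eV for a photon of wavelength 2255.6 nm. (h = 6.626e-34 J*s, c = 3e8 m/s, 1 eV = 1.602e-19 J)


E = hc/lambda = 6.626e-34 * 3e8 / 2.256e-06 = 8.813e-20 J = 0.5501 eV

0.5501 eV


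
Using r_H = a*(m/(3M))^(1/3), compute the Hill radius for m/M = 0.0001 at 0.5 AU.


r_H = a * (m/3M)^(1/3) = 0.5 * (0.0001/3)^(1/3) = 0.0161

0.0161 AU


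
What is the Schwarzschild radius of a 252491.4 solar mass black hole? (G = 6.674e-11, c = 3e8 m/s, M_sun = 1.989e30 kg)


M = 252491.4 * 1.989e30 kg = 5.022053946e+35 kg. rs = 2GM/c^2 = 2 * 6.674e-11 * 5.022053946e+35 / (3e8)^2 = 7.448e+08

7.448e+08 m


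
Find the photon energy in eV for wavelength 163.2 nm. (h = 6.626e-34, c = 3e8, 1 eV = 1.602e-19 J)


E = hc/lambda = 6.626e-34 * 3e8 / 1.632e-07 = 1.218e-18 J = 7.6031 eV

7.6031 eV


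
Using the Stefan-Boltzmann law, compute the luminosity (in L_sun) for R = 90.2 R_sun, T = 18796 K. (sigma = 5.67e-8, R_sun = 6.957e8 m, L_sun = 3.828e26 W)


R = 90.2 * 6.957e8 m = 6.275214e+10 m. L = 4*pi*R^2*sigma*T^4 = 4*pi*(6.275214e+10)^2 * 5.67e-8 * 18796^4 = 3.501964588e+32 W. L/L_sun = 3.501964588e+32 / 3.828e26 = 914828.7846

914828.7846 L_sun


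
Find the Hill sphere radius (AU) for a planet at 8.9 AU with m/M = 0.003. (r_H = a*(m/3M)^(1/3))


r_H = a * (m/3M)^(1/3) = 8.9 * (0.003/3)^(1/3) = 0.89

0.89 AU


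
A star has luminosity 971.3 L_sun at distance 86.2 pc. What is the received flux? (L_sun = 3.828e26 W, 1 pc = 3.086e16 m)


F = L / (4*pi*d^2) = 3.718e+29 / (4*pi*(2.660e+18)^2) = 4.181e-09

4.181e-09 W/m^2


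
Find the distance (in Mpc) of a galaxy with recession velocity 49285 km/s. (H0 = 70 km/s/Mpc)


d = v / H0 = 49285 / 70 = 704.0714

704.0714 Mpc


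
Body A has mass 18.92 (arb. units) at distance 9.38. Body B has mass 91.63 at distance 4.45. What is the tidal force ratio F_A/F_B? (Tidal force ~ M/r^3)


Ratio = (M1/r1^3) / (M2/r2^3) = (18.92/9.38^3) / (91.63/4.45^3) = 0.022

0.022


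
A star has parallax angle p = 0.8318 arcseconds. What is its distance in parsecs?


d = 1/p = 1/0.8318 = 1.2022

1.2022 pc


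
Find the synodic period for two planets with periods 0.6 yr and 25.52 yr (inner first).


1/P_syn = |1/P1 - 1/P2| = |1/0.6 - 1/25.52| => P_syn = 0.6144

0.6144 years


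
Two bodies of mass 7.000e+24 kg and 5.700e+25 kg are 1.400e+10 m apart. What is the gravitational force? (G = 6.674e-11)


F = G*m1*m2/r^2 = 6.674e-11 * 7.000e+24 * 5.700e+25 / (1.400e+10)^2 = 6.674e-11 * 3.990e+50 / 1.960e+20 = 1.359e+20

1.359e+20 N


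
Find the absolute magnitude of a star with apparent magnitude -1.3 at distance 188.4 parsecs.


M = m - 5*log10(d) + 5 = -1.3 - 5*log10(188.4) + 5 = -7.6754

-7.6754


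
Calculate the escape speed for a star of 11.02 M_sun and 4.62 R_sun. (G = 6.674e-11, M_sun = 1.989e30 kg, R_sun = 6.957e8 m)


M = 11.02 * 1.989e30 kg = 2.191878e+31 kg; R = 4.62 * 6.957e8 m = 3.214134e+09 m. v_esc = sqrt(2GM/R) = sqrt(2 * 6.674e-11 * 2.191878e+31 / 3.214134e+09) = 954078.9155

954078.9155 m/s


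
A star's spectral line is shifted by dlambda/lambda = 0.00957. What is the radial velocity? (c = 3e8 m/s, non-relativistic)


v = (dlambda/lambda) * c = 0.00957 * 3e8 = 2.871e+06

2.871e+06 m/s


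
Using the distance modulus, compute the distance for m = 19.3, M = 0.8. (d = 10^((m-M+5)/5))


d = 10^((m - M + 5)/5) = 10^((19.3 - 0.8 + 5)/5) = 50118.7234

50118.7234 pc


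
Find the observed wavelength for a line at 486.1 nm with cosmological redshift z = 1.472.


lam_obs = lam_emit * (1 + z) = 486.1 * (1 + 1.472) = 1201.6392

1201.6392 nm


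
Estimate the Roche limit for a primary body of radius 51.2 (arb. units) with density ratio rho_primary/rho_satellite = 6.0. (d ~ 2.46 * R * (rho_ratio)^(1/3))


d_Roche = 2.46 * 51.2 * 6.0^(1/3) = 228.87

228.87


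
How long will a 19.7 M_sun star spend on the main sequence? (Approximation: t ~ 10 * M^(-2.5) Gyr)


t = 10 * M^(-2.5) = 10 * 19.7^(-2.5) = 0.0058

0.0058 Gyr


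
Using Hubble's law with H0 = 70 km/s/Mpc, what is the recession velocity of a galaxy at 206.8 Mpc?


v = H0 * d = 70 * 206.8 = 14476.0

14476.0 km/s


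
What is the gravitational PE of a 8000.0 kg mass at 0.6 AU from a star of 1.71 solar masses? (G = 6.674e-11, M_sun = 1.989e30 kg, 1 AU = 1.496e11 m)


M = 1.71 * 1.989e30 kg = 3.40119e+30 kg; r = 0.6 AU * 1.496e11 m/AU = 8.976e+10 m. U = -GM*m/r = -(6.674e-11 * 3.40119e+30 * 8000.0) / 8.976e+10 = -2.023e+13

-2.023e+13 J


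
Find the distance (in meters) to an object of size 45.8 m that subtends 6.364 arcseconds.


D = size / theta_rad, theta_rad = 6.364 * pi/(180*3600) = 3.085e-05, D = 1.484e+06

1.484e+06 m


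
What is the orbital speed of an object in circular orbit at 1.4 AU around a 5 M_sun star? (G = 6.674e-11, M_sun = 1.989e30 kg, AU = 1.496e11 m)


v = sqrt(GM/r) = sqrt(6.674e-11 * 9.945e+30 / 2.094e+11) = 56294.4629

56294.4629 m/s


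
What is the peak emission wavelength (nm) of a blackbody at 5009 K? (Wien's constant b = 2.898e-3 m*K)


lam_max = b / T = 2.898e-3 / 5009 = 5.786e-07 m = 578.5586 nm

578.5586 nm


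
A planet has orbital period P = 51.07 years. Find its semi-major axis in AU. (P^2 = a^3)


a = P^(2/3) = 51.07^(2/3) = 13.765

13.765 AU


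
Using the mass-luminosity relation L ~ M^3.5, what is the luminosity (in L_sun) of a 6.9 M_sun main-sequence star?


L/L_sun = (M/M_sun)^3.5 = 6.9^3.5 = 862.9225

862.9225 L_sun


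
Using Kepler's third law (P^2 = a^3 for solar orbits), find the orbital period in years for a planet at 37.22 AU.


P = a^(3/2) = 37.22^1.5 = 227.0725

227.0725 years


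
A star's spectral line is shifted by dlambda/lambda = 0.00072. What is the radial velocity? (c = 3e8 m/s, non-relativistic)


v = (dlambda/lambda) * c = 0.00072 * 3e8 = 216000.0

216000.0 m/s


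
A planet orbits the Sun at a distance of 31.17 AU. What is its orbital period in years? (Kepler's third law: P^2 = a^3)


P = a^(3/2) = 31.17^1.5 = 174.0224

174.0224 years


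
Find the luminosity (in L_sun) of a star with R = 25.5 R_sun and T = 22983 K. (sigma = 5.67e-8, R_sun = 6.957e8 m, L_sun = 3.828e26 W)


R = 25.5 * 6.957e8 m = 1.774035e+10 m. L = 4*pi*R^2*sigma*T^4 = 4*pi*(1.774035e+10)^2 * 5.67e-8 * 22983^4 = 6.256683102e+31 W. L/L_sun = 6.256683102e+31 / 3.828e26 = 163445.2221

163445.2221 L_sun


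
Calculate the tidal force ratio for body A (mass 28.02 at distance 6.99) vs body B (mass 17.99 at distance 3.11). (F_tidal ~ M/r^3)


Ratio = (M1/r1^3) / (M2/r2^3) = (28.02/6.99^3) / (17.99/3.11^3) = 0.1372

0.1372


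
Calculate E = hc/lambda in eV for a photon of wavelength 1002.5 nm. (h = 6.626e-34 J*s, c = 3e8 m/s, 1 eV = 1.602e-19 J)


E = hc/lambda = 6.626e-34 * 3e8 / 1.003e-06 = 1.983e-19 J = 1.2377 eV

1.2377 eV


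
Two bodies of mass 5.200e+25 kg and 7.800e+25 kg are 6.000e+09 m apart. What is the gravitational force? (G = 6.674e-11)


F = G*m1*m2/r^2 = 6.674e-11 * 5.200e+25 * 7.800e+25 / (6.000e+09)^2 = 6.674e-11 * 4.056e+51 / 3.600e+19 = 7.519e+21

7.519e+21 N


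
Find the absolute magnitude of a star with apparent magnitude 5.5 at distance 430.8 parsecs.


M = m - 5*log10(d) + 5 = 5.5 - 5*log10(430.8) + 5 = -2.6714

-2.6714


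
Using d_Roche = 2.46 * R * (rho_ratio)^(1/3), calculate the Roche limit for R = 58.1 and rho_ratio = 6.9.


d_Roche = 2.46 * 58.1 * 6.9^(1/3) = 272.0994

272.0994


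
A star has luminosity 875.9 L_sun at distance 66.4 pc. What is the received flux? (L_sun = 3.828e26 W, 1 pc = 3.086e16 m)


F = L / (4*pi*d^2) = 3.353e+29 / (4*pi*(2.049e+18)^2) = 6.355e-09

6.355e-09 W/m^2


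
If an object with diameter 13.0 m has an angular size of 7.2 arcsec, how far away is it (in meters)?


D = size / theta_rad, theta_rad = 7.2 * pi/(180*3600) = 3.491e-05, D = 372422.5668

372422.5668 m


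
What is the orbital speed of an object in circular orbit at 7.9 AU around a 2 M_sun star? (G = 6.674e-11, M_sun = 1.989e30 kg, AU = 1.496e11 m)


v = sqrt(GM/r) = sqrt(6.674e-11 * 3.978e+30 / 1.182e+12) = 14988.085

14988.085 m/s


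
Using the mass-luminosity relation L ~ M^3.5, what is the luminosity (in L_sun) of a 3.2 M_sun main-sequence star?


L/L_sun = (M/M_sun)^3.5 = 3.2^3.5 = 58.6172

58.6172 L_sun


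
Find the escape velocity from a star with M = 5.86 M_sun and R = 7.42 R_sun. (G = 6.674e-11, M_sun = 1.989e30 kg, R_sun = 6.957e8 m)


M = 5.86 * 1.989e30 kg = 1.165554e+31 kg; R = 7.42 * 6.957e8 m = 5.162094e+09 m. v_esc = sqrt(2GM/R) = sqrt(2 * 6.674e-11 * 1.165554e+31 / 5.162094e+09) = 548986.0946

548986.0946 m/s


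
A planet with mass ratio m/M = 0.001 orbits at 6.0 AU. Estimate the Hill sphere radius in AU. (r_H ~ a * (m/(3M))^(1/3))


r_H = a * (m/3M)^(1/3) = 6.0 * (0.001/3)^(1/3) = 0.416

0.416 AU


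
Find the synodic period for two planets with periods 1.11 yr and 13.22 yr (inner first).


1/P_syn = |1/P1 - 1/P2| = |1/1.11 - 1/13.22| => P_syn = 1.2117

1.2117 years


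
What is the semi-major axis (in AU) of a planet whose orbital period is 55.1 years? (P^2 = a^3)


a = P^(2/3) = 55.1^(2/3) = 14.48

14.48 AU


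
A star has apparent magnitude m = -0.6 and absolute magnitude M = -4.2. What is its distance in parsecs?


d = 10^((m - M + 5)/5) = 10^((-0.6 - -4.2 + 5)/5) = 52.4807

52.4807 pc


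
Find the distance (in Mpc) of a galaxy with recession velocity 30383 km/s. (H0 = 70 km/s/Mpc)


d = v / H0 = 30383 / 70 = 434.0429

434.0429 Mpc


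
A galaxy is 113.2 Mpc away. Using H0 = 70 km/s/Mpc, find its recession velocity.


v = H0 * d = 70 * 113.2 = 7924.0

7924.0 km/s


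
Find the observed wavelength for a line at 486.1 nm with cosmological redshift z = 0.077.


lam_obs = lam_emit * (1 + z) = 486.1 * (1 + 0.077) = 523.5297

523.5297 nm


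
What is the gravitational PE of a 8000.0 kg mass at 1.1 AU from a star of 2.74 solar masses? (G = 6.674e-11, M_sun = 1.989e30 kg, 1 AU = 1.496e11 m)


M = 2.74 * 1.989e30 kg = 5.44986e+30 kg; r = 1.1 AU * 1.496e11 m/AU = 1.6456e+11 m. U = -GM*m/r = -(6.674e-11 * 5.44986e+30 * 8000.0) / 1.6456e+11 = -1.768e+13

-1.768e+13 J


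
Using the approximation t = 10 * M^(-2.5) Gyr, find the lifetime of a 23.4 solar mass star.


t = 10 * M^(-2.5) = 10 * 23.4^(-2.5) = 0.0038

0.0038 Gyr


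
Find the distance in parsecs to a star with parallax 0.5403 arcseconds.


d = 1/p = 1/0.5403 = 1.8508

1.8508 pc


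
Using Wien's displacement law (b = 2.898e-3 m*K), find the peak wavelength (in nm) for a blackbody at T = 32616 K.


lam_max = b / T = 2.898e-3 / 32616 = 8.885e-08 m = 88.8521 nm

88.8521 nm


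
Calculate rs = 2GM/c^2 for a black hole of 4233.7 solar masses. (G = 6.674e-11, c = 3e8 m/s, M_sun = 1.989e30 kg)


M = 4233.7 * 1.989e30 kg = 8.4208293e+33 kg. rs = 2GM/c^2 = 2 * 6.674e-11 * 8.4208293e+33 / (3e8)^2 = 1.249e+07

1.249e+07 m


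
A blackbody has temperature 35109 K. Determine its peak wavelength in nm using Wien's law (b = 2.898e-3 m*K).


lam_max = b / T = 2.898e-3 / 35109 = 8.254e-08 m = 82.5429 nm

82.5429 nm


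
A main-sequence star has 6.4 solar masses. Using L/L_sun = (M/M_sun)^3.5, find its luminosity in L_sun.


L/L_sun = (M/M_sun)^3.5 = 6.4^3.5 = 663.1777

663.1777 L_sun


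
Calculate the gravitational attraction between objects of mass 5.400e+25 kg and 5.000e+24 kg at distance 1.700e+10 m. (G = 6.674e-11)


F = G*m1*m2/r^2 = 6.674e-11 * 5.400e+25 * 5.000e+24 / (1.700e+10)^2 = 6.674e-11 * 2.700e+50 / 2.890e+20 = 6.235e+19

6.235e+19 N


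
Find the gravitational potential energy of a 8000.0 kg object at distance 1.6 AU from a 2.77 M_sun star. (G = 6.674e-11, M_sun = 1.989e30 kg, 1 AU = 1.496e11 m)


M = 2.77 * 1.989e30 kg = 5.50953e+30 kg; r = 1.6 AU * 1.496e11 m/AU = 2.3936e+11 m. U = -GM*m/r = -(6.674e-11 * 5.50953e+30 * 8000.0) / 2.3936e+11 = -1.229e+13

-1.229e+13 J


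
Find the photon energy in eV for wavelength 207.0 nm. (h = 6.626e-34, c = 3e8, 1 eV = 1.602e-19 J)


E = hc/lambda = 6.626e-34 * 3e8 / 2.070e-07 = 9.603e-19 J = 5.9943 eV

5.9943 eV


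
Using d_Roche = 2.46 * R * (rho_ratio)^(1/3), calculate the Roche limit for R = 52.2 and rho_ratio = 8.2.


d_Roche = 2.46 * 52.2 * 8.2^(1/3) = 258.9466

258.9466


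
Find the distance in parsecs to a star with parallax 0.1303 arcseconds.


d = 1/p = 1/0.1303 = 7.6746

7.6746 pc


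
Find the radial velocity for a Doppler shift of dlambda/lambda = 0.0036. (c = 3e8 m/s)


v = (dlambda/lambda) * c = 0.0036 * 3e8 = 1.080e+06

1.080e+06 m/s


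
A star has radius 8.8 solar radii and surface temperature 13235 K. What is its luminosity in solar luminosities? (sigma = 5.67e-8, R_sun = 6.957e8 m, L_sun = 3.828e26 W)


R = 8.8 * 6.957e8 m = 6.12216e+09 m. L = 4*pi*R^2*sigma*T^4 = 4*pi*(6.12216e+09)^2 * 5.67e-8 * 13235^4 = 8.194039562e+29 W. L/L_sun = 8.194039562e+29 / 3.828e26 = 2140.5537

2140.5537 L_sun


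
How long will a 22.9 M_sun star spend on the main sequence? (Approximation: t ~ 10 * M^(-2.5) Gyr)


t = 10 * M^(-2.5) = 10 * 22.9^(-2.5) = 0.004

0.004 Gyr


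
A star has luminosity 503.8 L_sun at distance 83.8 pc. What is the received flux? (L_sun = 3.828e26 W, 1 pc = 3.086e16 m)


F = L / (4*pi*d^2) = 1.929e+29 / (4*pi*(2.586e+18)^2) = 2.295e-09

2.295e-09 W/m^2


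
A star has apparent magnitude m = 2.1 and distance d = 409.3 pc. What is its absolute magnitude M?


M = m - 5*log10(d) + 5 = 2.1 - 5*log10(409.3) + 5 = -5.9602

-5.9602


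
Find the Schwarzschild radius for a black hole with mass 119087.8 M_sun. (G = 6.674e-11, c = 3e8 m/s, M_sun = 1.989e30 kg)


M = 119087.8 * 1.989e30 kg = 2.368656342e+35 kg. rs = 2GM/c^2 = 2 * 6.674e-11 * 2.368656342e+35 / (3e8)^2 = 3.513e+08

3.513e+08 m


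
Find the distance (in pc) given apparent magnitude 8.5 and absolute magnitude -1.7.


d = 10^((m - M + 5)/5) = 10^((8.5 - -1.7 + 5)/5) = 1096.4782

1096.4782 pc


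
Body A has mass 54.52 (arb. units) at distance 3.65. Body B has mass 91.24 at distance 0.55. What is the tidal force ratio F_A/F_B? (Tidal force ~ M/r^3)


Ratio = (M1/r1^3) / (M2/r2^3) = (54.52/3.65^3) / (91.24/0.55^3) = 0.002

0.002


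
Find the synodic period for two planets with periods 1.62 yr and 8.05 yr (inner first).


1/P_syn = |1/P1 - 1/P2| = |1/1.62 - 1/8.05| => P_syn = 2.0281

2.0281 years


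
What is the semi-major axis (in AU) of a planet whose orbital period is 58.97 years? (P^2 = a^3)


a = P^(2/3) = 58.97^(2/3) = 15.1503

15.1503 AU


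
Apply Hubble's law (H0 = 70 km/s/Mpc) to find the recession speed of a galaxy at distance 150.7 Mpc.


v = H0 * d = 70 * 150.7 = 10549.0

10549.0 km/s


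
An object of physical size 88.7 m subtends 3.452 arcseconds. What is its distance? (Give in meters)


D = size / theta_rad, theta_rad = 3.452 * pi/(180*3600) = 1.674e-05, D = 5.300e+06

5.300e+06 m


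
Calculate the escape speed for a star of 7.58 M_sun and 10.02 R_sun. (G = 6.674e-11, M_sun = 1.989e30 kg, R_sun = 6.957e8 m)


M = 7.58 * 1.989e30 kg = 1.507662e+31 kg; R = 10.02 * 6.957e8 m = 6.970914e+09 m. v_esc = sqrt(2GM/R) = sqrt(2 * 6.674e-11 * 1.507662e+31 / 6.970914e+09) = 537298.0086

537298.0086 m/s


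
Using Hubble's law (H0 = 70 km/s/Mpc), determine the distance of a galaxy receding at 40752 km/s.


d = v / H0 = 40752 / 70 = 582.1714

582.1714 Mpc


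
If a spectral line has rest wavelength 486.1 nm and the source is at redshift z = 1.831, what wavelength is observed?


lam_obs = lam_emit * (1 + z) = 486.1 * (1 + 1.831) = 1376.1491

1376.1491 nm


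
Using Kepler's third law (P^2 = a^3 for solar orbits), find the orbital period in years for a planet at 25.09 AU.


P = a^(3/2) = 25.09^1.5 = 125.6756

125.6756 years


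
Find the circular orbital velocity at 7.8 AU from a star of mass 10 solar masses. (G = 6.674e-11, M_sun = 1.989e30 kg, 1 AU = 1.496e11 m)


v = sqrt(GM/r) = sqrt(6.674e-11 * 1.989e+31 / 1.167e+12) = 33728.5285

33728.5285 m/s


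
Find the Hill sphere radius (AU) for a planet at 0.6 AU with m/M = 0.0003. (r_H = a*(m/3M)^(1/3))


r_H = a * (m/3M)^(1/3) = 0.6 * (0.0003/3)^(1/3) = 0.0278

0.0278 AU


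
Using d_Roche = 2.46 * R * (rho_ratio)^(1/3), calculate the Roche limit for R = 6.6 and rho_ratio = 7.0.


d_Roche = 2.46 * 6.6 * 7.0^(1/3) = 31.0584

31.0584


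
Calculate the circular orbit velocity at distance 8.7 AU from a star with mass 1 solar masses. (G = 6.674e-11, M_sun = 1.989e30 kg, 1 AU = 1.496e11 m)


v = sqrt(GM/r) = sqrt(6.674e-11 * 1.989e+30 / 1.302e+12) = 10099.1557

10099.1557 m/s


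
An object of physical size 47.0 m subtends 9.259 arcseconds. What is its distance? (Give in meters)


D = size / theta_rad, theta_rad = 9.259 * pi/(180*3600) = 4.489e-05, D = 1.047e+06

1.047e+06 m


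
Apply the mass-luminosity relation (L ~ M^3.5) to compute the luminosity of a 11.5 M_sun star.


L/L_sun = (M/M_sun)^3.5 = 11.5^3.5 = 5157.5381

5157.5381 L_sun


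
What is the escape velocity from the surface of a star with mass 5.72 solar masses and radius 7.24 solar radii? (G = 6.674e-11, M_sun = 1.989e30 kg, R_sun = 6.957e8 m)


M = 5.72 * 1.989e30 kg = 1.137708e+31 kg; R = 7.24 * 6.957e8 m = 5.036868e+09 m. v_esc = sqrt(2GM/R) = sqrt(2 * 6.674e-11 * 1.137708e+31 / 5.036868e+09) = 549089.6027

549089.6027 m/s


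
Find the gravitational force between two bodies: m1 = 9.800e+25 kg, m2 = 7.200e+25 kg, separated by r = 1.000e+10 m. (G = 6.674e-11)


F = G*m1*m2/r^2 = 6.674e-11 * 9.800e+25 * 7.200e+25 / (1.000e+10)^2 = 6.674e-11 * 7.056e+51 / 1.000e+20 = 4.709e+21

4.709e+21 N


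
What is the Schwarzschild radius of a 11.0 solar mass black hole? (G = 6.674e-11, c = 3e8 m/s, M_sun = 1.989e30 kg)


M = 11.0 * 1.989e30 kg = 2.1879e+31 kg. rs = 2GM/c^2 = 2 * 6.674e-11 * 2.1879e+31 / (3e8)^2 = 32448.988

32448.988 m


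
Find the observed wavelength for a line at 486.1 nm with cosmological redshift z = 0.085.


lam_obs = lam_emit * (1 + z) = 486.1 * (1 + 0.085) = 527.4185

527.4185 nm


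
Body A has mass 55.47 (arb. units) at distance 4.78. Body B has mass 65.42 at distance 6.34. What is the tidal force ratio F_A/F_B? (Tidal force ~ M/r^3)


Ratio = (M1/r1^3) / (M2/r2^3) = (55.47/4.78^3) / (65.42/6.34^3) = 1.9785

1.9785


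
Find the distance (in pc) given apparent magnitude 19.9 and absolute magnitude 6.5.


d = 10^((m - M + 5)/5) = 10^((19.9 - 6.5 + 5)/5) = 4786.3009

4786.3009 pc


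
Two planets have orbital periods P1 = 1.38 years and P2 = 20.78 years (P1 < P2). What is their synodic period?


1/P_syn = |1/P1 - 1/P2| = |1/1.38 - 1/20.78| => P_syn = 1.4782

1.4782 years


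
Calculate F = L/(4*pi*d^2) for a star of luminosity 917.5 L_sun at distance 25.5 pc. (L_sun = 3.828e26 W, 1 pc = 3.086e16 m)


F = L / (4*pi*d^2) = 3.512e+29 / (4*pi*(7.869e+17)^2) = 4.513e-08

4.513e-08 W/m^2


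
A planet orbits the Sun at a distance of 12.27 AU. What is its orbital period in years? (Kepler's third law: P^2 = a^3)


P = a^(3/2) = 12.27^1.5 = 42.98

42.98 years


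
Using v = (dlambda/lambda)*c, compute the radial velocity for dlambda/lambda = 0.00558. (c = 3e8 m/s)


v = (dlambda/lambda) * c = 0.00558 * 3e8 = 1.674e+06

1.674e+06 m/s


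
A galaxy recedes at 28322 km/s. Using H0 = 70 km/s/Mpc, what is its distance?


d = v / H0 = 28322 / 70 = 404.6

404.6 Mpc


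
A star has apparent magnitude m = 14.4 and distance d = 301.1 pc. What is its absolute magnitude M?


M = m - 5*log10(d) + 5 = 14.4 - 5*log10(301.1) + 5 = 7.0064

7.0064


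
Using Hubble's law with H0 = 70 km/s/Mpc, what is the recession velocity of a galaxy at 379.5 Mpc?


v = H0 * d = 70 * 379.5 = 26565.0

26565.0 km/s
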